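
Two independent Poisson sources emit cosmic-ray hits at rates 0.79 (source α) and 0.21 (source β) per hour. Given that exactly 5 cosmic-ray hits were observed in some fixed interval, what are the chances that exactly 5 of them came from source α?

0.3077

Given the total, each event is independently from source α with probability p = λ_α/(λ_α+λ_β) = 0.79/1 = 0.7900.
So K ~ Binomial(5, 0.79/1): P(K = 5) = C(5,5) · (0.79/1)^5 · (0.21/1)^0 ≈ 0.3077.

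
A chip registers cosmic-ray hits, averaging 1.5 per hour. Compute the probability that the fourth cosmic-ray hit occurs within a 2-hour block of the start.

Over the interval, μ = 1.5 × 2 = 3 (a 2-hour block = 2 hours).
The fourth arrival falls in the interval iff at least 4 events occur there: P(S_4 ≤ t) = P(N ≥ 4) = 1 − P(N ≤ 3) ≈ 0.3528.

0.3528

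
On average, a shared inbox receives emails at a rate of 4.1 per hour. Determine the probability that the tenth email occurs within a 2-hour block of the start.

Over the interval, μ = 4.1 × 2 = 8.2 (a 2-hour block = 2 hours).
The tenth arrival falls in the interval iff at least 10 events occur there: P(S_10 ≤ t) = P(N ≥ 10) = 1 − P(N ≤ 9) ≈ 0.3085.

0.3085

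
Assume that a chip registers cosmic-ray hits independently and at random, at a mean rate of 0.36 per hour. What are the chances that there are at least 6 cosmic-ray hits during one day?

Over the interval, μ = 0.36 × 24 = 8.64 (a day = 24 hours).
P(N ≥ 6) = 1 − P(N ≤ 5) = 1 − Σ_{j=0}^{5} e^(−μ) μ^j/j! ≈ 0.8606.

0.8606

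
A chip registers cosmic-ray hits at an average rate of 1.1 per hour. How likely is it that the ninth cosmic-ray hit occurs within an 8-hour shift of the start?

0.5177

Over the interval, μ = 1.1 × 8 = 8.8 (an 8-hour shift = 8 hours).
The ninth arrival falls in the interval iff at least 9 events occur there: P(S_9 ≤ t) = P(N ≥ 9) = 1 − P(N ≤ 8) ≈ 0.5177.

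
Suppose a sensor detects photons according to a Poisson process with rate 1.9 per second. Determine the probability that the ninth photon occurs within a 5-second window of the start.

Over the interval, μ = 1.9 × 5 = 9.5 (a 5-second window = 5 seconds).
The ninth arrival falls in the interval iff at least 9 events occur there: P(S_9 ≤ t) = P(N ≥ 9) = 1 − P(N ≤ 8) ≈ 0.6082.

0.6082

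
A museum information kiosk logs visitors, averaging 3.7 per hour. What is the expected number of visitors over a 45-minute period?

E[N] = λt = 3.7 × 0.75 = 2.775 (a 45-minute period = 0.75 hours).

2.775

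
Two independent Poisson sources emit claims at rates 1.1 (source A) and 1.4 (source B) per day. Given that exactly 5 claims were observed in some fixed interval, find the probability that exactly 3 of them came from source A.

Given the total, each event is independently from source A with probability p = λ_A/(λ_A+λ_B) = 1.1/2.5 = 0.4400.
So K ~ Binomial(5, 1.1/2.5): P(K = 3) = C(5,3) · (1.1/2.5)^3 · (1.4/2.5)^2 ≈ 0.2671.

0.2671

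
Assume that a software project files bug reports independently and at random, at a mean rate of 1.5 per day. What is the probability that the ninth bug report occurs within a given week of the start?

Over the interval, μ = 1.5 × 7 = 10.5 (a week = 7 days).
The ninth arrival falls in the interval iff at least 9 events occur there: P(S_9 ≤ t) = P(N ≥ 9) = 1 − P(N ≤ 8) ≈ 0.7206.

0.7206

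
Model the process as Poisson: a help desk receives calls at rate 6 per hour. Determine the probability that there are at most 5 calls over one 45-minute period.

Over the interval, μ = 6 × 0.75 = 4.5 (a 45-minute period = 0.75 hours).
P(N ≤ 5) = Σ_{j=0}^{5} e^(−μ) μ^j/j! ≈ 0.7029.

0.7029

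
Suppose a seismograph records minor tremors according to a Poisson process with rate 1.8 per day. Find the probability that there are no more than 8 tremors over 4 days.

0.7027

Over the interval, μ = 1.8 × 4 = 7.2 (4 days).
P(N ≤ 8) = Σ_{j=0}^{8} e^(−μ) μ^j/j! ≈ 0.7027.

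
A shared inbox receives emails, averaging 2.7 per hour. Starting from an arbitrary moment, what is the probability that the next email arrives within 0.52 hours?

0.7544

Inter-arrival times are exponential with rate λ = 2.7 per hour.
P(T ≤ 0.52) = 1 − e^(−λt) = 1 − e^(−2.7 × 0.52) = 1 − e^(−1.404) ≈ 0.7544.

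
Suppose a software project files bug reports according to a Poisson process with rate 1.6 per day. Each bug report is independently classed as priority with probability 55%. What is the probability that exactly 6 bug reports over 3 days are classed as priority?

Thinning: the bug reports that are classed as priority themselves form a Poisson process with rate 0.55 × 1.6 = 0.88 per day.
Over the interval, μ = 0.88 × 3 = 2.64 (3 days).
P(N = 6) = e^(−2.64) · 2.64^6/6! ≈ 0.0336.

0.0336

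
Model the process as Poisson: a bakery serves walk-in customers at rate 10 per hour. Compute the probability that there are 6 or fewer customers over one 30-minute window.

0.7622

Over the interval, μ = 10 × 0.5 = 5 (a 30-minute window = 0.5 hours).
P(N ≤ 6) = Σ_{j=0}^{6} e^(−μ) μ^j/j! ≈ 0.7622.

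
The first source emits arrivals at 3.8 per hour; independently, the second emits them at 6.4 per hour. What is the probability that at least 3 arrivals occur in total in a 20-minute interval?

0.6603

Independent Poisson processes superpose: combined rate λ = 3.8 + 6.4 = 10.2 per hour.
Over the interval, μ = 10.2 × 1/3 = 3.4 (a 20-minute interval = 1/3 hours).
P(N ≥ 3) = 1 − P(N ≤ 2) ≈ 0.6603.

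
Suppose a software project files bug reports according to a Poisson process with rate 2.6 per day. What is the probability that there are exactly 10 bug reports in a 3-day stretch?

Over the interval, μ = 2.6 × 3 = 7.8 (a 3-day stretch = 3 days).
P(N = 10) = e^(−μ) μ^10/10! = e^(−7.8) · 7.8^10/3628800 ≈ 0.0941.

0.0941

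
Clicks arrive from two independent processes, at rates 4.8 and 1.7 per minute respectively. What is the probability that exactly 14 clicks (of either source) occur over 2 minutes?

0.1021

Independent Poisson processes superpose: combined rate λ = 4.8 + 1.7 = 6.5 per minute.
Over the interval, μ = 6.5 × 2 = 13 (2 minutes).
P(N = 14) = e^(−13) · 13^14/14! ≈ 0.1021.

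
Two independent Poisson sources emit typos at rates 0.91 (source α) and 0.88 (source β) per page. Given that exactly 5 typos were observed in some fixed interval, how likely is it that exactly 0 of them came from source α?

Given the total, each event is independently from source α with probability p = λ_α/(λ_α+λ_β) = 0.91/1.79 ≈ 0.5084.
So K ~ Binomial(5, 0.91/1.79): P(K = 0) = C(5,0) · (0.91/1.79)^0 · (0.88/1.79)^5 ≈ 0.0287.

0.0287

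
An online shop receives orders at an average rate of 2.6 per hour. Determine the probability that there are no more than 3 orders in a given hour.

With mean μ = 2.6 per hour,
P(N ≤ 3) = Σ_{j=0}^{3} e^(−μ) μ^j/j! ≈ 0.7360.

0.7360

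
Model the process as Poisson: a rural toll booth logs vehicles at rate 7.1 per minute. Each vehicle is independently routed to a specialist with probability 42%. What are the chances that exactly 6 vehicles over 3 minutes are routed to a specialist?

Thinning: the vehicles that are routed to a specialist themselves form a Poisson process with rate 0.42 × 7.1 = 2.982 per minute.
Over the interval, μ = 2.982 × 3 = 8.946 (3 minutes).
P(N = 6) = e^(−8.946) · 8.946^6/6! ≈ 0.0927.

0.0927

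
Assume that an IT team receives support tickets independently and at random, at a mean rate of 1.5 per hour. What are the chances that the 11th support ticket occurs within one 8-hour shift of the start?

0.6528

Over the interval, μ = 1.5 × 8 = 12 (an 8-hour shift = 8 hours).
The 11th arrival falls in the interval iff at least 11 events occur there: P(S_11 ≤ t) = P(N ≥ 11) = 1 − P(N ≤ 10) ≈ 0.6528.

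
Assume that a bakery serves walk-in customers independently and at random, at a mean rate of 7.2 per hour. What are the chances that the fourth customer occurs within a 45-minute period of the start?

Over the interval, μ = 7.2 × 0.75 = 5.4 (a 45-minute period = 0.75 hours).
The fourth arrival falls in the interval iff at least 4 events occur there: P(S_4 ≤ t) = P(N ≥ 4) = 1 − P(N ≤ 3) ≈ 0.7867.

0.7867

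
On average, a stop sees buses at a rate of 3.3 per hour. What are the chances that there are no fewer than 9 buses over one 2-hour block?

0.2204

Over the interval, μ = 3.3 × 2 = 6.6 (a 2-hour block = 2 hours).
P(N ≥ 9) = 1 − P(N ≤ 8) = 1 − Σ_{j=0}^{8} e^(−μ) μ^j/j! ≈ 0.2204.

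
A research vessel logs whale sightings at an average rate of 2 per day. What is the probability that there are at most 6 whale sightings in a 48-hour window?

0.8893

Over the interval, μ = 2 × 2 = 4 (a 48-hour window = 2 days).
P(N ≤ 6) = Σ_{j=0}^{6} e^(−μ) μ^j/j! ≈ 0.8893.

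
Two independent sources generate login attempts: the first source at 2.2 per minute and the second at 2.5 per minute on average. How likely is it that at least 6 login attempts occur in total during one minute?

Independent Poisson processes superpose: combined rate λ = 2.2 + 2.5 = 4.7 per minute.
So μ = 4.7.
P(N ≥ 6) = 1 − P(N ≤ 5) ≈ 0.3316.

0.3316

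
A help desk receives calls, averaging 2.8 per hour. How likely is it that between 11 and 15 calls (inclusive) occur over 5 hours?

0.4937

Over the interval, μ = 2.8 × 5 = 14 (5 hours).
P(11 ≤ N ≤ 15) = Σ_{j=11}^{15} e^(−14) · 14^j/j! ≈ 0.4937.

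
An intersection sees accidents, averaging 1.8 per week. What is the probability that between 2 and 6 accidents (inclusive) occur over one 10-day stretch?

Over the interval, μ = 1.8 × 10/7 ≈ 2.57143 (a 10-day stretch = 10/7 weeks).
P(2 ≤ N ≤ 6) = Σ_{j=2}^{6} e^(−2.57143) · 2.57143^j/j! ≈ 0.7108.

0.7108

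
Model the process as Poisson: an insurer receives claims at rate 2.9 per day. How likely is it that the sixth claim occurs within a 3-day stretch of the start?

0.8648

Over the interval, μ = 2.9 × 3 = 8.7 (a 3-day stretch = 3 days).
The sixth arrival falls in the interval iff at least 6 events occur there: P(S_6 ≤ t) = P(N ≥ 6) = 1 − P(N ≤ 5) ≈ 0.8648.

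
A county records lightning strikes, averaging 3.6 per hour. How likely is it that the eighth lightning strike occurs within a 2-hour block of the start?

Over the interval, μ = 3.6 × 2 = 7.2 (a 2-hour block = 2 hours).
The eighth arrival falls in the interval iff at least 8 events occur there: P(S_8 ≤ t) = P(N ≥ 8) = 1 − P(N ≤ 7) ≈ 0.4311.

0.4311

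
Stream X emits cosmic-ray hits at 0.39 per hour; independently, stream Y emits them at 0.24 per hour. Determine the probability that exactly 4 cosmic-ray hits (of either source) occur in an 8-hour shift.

0.1740

Independent Poisson processes superpose: combined rate λ = 0.39 + 0.24 = 0.63 per hour.
Over the interval, μ = 0.63 × 8 = 5.04 (an 8-hour shift = 8 hours).
P(N = 4) = e^(−5.04) · 5.04^4/4! ≈ 0.1740.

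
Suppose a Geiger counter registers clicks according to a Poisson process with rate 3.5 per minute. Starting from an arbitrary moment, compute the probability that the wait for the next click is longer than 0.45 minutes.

The wait for the next event is exponential with rate λ = 3.5 per minute.
P(T > 0.45) = e^(−λt) = e^(−3.5 × 0.45) = e^(−1.575) ≈ 0.2070.

0.2070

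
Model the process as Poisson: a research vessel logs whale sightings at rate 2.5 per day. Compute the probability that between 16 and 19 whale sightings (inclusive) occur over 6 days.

0.3071

Over the interval, μ = 2.5 × 6 = 15 (6 days).
P(16 ≤ N ≤ 19) = Σ_{j=16}^{19} e^(−15) · 15^j/j! ≈ 0.3071.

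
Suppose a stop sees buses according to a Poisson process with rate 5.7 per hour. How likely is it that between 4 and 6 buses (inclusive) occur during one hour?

With mean μ = 5.7 per hour,
P(4 ≤ N ≤ 6) = Σ_{j=4}^{6} e^(−5.7) · 5.7^j/j! ≈ 0.4743.

0.4743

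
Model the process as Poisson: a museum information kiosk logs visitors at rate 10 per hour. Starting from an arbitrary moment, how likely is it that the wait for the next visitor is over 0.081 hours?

0.4449

The wait for the next event is exponential with rate λ = 10 per hour.
P(T > 0.081) = e^(−λt) = e^(−10 × 0.081) = e^(−0.81) ≈ 0.4449.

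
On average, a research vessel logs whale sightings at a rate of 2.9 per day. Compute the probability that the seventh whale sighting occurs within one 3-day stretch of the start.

0.7645

Over the interval, μ = 2.9 × 3 = 8.7 (a 3-day stretch = 3 days).
The seventh arrival falls in the interval iff at least 7 events occur there: P(S_7 ≤ t) = P(N ≥ 7) = 1 − P(N ≤ 6) ≈ 0.7645.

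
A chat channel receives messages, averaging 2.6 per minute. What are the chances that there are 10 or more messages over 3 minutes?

0.2589

Over the interval, μ = 2.6 × 3 = 7.8 (3 minutes).
P(N ≥ 10) = 1 − P(N ≤ 9) = 1 − Σ_{j=0}^{9} e^(−μ) μ^j/j! ≈ 0.2589.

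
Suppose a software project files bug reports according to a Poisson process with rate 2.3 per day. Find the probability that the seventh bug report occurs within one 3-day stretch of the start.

Over the interval, μ = 2.3 × 3 = 6.9 (a 3-day stretch = 3 days).
The seventh arrival falls in the interval iff at least 7 events occur there: P(S_7 ≤ t) = P(N ≥ 7) = 1 − P(N ≤ 6) ≈ 0.5353.

0.5353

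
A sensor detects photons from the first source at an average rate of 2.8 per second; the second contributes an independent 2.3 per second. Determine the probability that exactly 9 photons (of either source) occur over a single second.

Independent Poisson processes superpose: combined rate λ = 2.8 + 2.3 = 5.1 per second.
So μ = 5.1.
P(N = 9) = e^(−5.1) · 5.1^9/9! ≈ 0.0392.

0.0392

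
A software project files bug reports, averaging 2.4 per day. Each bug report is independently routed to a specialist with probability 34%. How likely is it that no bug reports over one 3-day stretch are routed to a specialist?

Thinning: the bug reports that are routed to a specialist themselves form a Poisson process with rate 0.34 × 2.4 = 0.816 per day.
Over the interval, μ = 0.816 × 3 = 2.448 (a 3-day stretch = 3 days).
P(N = 0) = e^(−2.448) · 2.448^0/0! ≈ 0.0865.

0.0865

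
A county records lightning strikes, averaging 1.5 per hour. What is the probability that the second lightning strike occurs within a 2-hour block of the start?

0.8009

Over the interval, μ = 1.5 × 2 = 3 (a 2-hour block = 2 hours).
The second arrival falls in the interval iff at least 2 events occur there: P(S_2 ≤ t) = P(N ≥ 2) = 1 − P(N ≤ 1) ≈ 0.8009.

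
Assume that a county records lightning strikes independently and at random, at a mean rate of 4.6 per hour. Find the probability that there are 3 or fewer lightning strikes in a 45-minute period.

Over the interval, μ = 4.6 × 0.75 = 3.45 (a 45-minute period = 0.75 hours).
P(N ≤ 3) = Σ_{j=0}^{3} e^(−μ) μ^j/j! ≈ 0.5475.

0.5475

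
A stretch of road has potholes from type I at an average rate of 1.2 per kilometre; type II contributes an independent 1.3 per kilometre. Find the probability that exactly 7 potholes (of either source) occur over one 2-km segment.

Independent Poisson processes superpose: combined rate λ = 1.2 + 1.3 = 2.5 per kilometre.
Over the interval, μ = 2.5 × 2 = 5 (a 2-km segment = 2 kilometres).
P(N = 7) = e^(−5) · 5^7/7! ≈ 0.1044.

0.1044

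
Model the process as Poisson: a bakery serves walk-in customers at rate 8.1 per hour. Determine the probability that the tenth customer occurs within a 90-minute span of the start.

0.7705

Over the interval, μ = 8.1 × 1.5 = 12.15 (a 90-minute span = 1.5 hours).
The tenth arrival falls in the interval iff at least 10 events occur there: P(S_10 ≤ t) = P(N ≥ 10) = 1 − P(N ≤ 9) ≈ 0.7705.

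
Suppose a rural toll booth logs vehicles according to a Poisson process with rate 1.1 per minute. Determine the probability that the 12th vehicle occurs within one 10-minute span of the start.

0.4207

Over the interval, μ = 1.1 × 10 = 11 (a 10-minute span = 10 minutes).
The 12th arrival falls in the interval iff at least 12 events occur there: P(S_12 ≤ t) = P(N ≥ 12) = 1 − P(N ≤ 11) ≈ 0.4207.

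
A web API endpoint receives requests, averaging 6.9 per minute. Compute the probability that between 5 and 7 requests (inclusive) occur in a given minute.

With mean μ = 6.9 per minute,
P(5 ≤ N ≤ 7) = Σ_{j=5}^{7} e^(−6.9) · 6.9^j/j! ≈ 0.4313.

0.4313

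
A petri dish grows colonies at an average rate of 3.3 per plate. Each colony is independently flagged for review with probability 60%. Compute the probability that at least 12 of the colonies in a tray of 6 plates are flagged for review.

Thinning: the colonies that are flagged for review themselves form a Poisson process with rate 0.6 × 3.3 = 1.98 per plate.
Over the interval, μ = 1.98 × 6 = 11.88 (a tray of 6 plates = 6 plates).
P(N ≥ 12) = 1 − P(N ≤ 11) ≈ 0.5246.

0.5246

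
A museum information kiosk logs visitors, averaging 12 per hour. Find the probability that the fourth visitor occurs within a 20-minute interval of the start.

Over the interval, μ = 12 × 1/3 = 4 (a 20-minute interval = 1/3 hours).
The fourth arrival falls in the interval iff at least 4 events occur there: P(S_4 ≤ t) = P(N ≥ 4) = 1 − P(N ≤ 3) ≈ 0.5665.

0.5665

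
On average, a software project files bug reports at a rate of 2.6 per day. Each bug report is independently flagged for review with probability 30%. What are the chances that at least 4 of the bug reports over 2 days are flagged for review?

0.0734

Thinning: the bug reports that are flagged for review themselves form a Poisson process with rate 0.3 × 2.6 = 0.78 per day.
Over the interval, μ = 0.78 × 2 = 1.56 (2 days).
P(N ≥ 4) = 1 − P(N ≤ 3) ≈ 0.0734.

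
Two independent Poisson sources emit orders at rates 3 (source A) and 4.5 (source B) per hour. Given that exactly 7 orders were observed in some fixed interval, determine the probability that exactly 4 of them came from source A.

Given the total, each event is independently from source A with probability p = λ_A/(λ_A+λ_B) = 3/7.5 = 0.4000.
So K ~ Binomial(7, 3/7.5): P(K = 4) = C(7,4) · (3/7.5)^4 · (4.5/7.5)^3 ≈ 0.1935.

0.1935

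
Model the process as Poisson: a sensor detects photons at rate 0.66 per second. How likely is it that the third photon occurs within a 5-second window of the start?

Over the interval, μ = 0.66 × 5 = 3.3 (a 5-second window = 5 seconds).
The third arrival falls in the interval iff at least 3 events occur there: P(S_3 ≤ t) = P(N ≥ 3) = 1 − P(N ≤ 2) ≈ 0.6406.

0.6406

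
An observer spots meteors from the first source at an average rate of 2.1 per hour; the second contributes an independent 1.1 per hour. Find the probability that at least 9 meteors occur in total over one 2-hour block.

Independent Poisson processes superpose: combined rate λ = 2.1 + 1.1 = 3.2 per hour.
Over the interval, μ = 3.2 × 2 = 6.4 (a 2-hour block = 2 hours).
P(N ≥ 9) = 1 − P(N ≤ 8) ≈ 0.1967.

0.1967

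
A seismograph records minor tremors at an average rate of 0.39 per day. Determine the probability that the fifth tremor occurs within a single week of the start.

Over the interval, μ = 0.39 × 7 = 2.73 (a week = 7 days).
The fifth arrival falls in the interval iff at least 5 events occur there: P(S_5 ≤ t) = P(N ≥ 5) = 1 − P(N ≤ 4) ≈ 0.1416.

0.1416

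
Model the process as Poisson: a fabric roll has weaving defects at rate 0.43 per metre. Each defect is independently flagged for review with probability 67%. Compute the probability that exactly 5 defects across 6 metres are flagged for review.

0.0228

Thinning: the defects that are flagged for review themselves form a Poisson process with rate 0.67 × 0.43 = 0.2881 per metre.
Over the interval, μ = 0.2881 × 6 = 1.7286 (6 metres).
P(N = 5) = e^(−1.7286) · 1.7286^5/5! ≈ 0.0228.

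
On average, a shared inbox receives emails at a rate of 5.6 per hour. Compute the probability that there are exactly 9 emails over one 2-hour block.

0.1045

Over the interval, μ = 5.6 × 2 = 11.2 (a 2-hour block = 2 hours).
P(N = 9) = e^(−μ) μ^9/9! = e^(−11.2) · 11.2^9/362880 ≈ 0.1045.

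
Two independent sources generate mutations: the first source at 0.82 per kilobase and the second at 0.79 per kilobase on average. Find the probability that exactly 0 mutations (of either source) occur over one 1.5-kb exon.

Independent Poisson processes superpose: combined rate λ = 0.82 + 0.79 = 1.61 per kilobase.
Over the interval, μ = 1.61 × 1.5 = 2.415 (a 1.5-kb exon = 1.5 kilobases).
P(N = 0) = e^(−2.415) · 2.415^0/0! ≈ 0.0894.

0.0894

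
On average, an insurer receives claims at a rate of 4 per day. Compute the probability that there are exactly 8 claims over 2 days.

Over the interval, μ = 4 × 2 = 8 (2 days).
P(N = 8) = e^(−μ) μ^8/8! = e^(−8) · 8^8/40320 ≈ 0.1396.

0.1396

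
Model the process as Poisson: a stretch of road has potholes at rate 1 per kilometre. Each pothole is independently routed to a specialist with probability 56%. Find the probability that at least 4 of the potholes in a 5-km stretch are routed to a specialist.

Thinning: the potholes that are routed to a specialist themselves form a Poisson process with rate 0.56 × 1 = 0.56 per kilometre.
Over the interval, μ = 0.56 × 5 = 2.8 (a 5-km stretch = 5 kilometres).
P(N ≥ 4) = 1 − P(N ≤ 3) ≈ 0.3081.

0.3081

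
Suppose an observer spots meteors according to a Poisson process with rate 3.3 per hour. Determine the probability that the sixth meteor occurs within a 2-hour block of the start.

0.6453

Over the interval, μ = 3.3 × 2 = 6.6 (a 2-hour block = 2 hours).
The sixth arrival falls in the interval iff at least 6 events occur there: P(S_6 ≤ t) = P(N ≥ 6) = 1 − P(N ≤ 5) ≈ 0.6453.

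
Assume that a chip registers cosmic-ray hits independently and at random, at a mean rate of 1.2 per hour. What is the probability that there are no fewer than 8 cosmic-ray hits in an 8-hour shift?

Over the interval, μ = 1.2 × 8 = 9.6 (an 8-hour shift = 8 hours).
P(N ≥ 8) = 1 − P(N ≤ 7) = 1 − Σ_{j=0}^{7} e^(−μ) μ^j/j! ≈ 0.7416.

0.7416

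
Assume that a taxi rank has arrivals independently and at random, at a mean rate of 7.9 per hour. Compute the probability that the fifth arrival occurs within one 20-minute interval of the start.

0.1273

Over the interval, μ = 7.9 × 1/3 ≈ 2.63333 (a 20-minute interval = 1/3 hours).
The fifth arrival falls in the interval iff at least 5 events occur there: P(S_5 ≤ t) = P(N ≥ 5) = 1 − P(N ≤ 4) ≈ 0.1273.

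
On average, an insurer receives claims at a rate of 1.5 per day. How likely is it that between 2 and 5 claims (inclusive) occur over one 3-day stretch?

0.6418

Over the interval, μ = 1.5 × 3 = 4.5 (a 3-day stretch = 3 days).
P(2 ≤ N ≤ 5) = Σ_{j=2}^{5} e^(−4.5) · 4.5^j/j! ≈ 0.6418.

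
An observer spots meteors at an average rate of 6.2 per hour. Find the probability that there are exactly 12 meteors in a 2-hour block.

0.1136

Over the interval, μ = 6.2 × 2 = 12.4 (a 2-hour block = 2 hours).
P(N = 12) = e^(−μ) μ^12/12! = e^(−12.4) · 12.4^12/479001600 ≈ 0.1136.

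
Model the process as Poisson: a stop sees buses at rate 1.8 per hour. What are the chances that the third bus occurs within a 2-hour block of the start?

0.6973

Over the interval, μ = 1.8 × 2 = 3.6 (a 2-hour block = 2 hours).
The third arrival falls in the interval iff at least 3 events occur there: P(S_3 ≤ t) = P(N ≥ 3) = 1 − P(N ≤ 2) ≈ 0.6973.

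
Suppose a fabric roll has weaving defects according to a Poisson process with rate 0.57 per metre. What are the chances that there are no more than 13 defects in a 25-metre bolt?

0.4382

Over the interval, μ = 0.57 × 25 = 14.25 (a 25-metre bolt = 25 metres).
P(N ≤ 13) = Σ_{j=0}^{13} e^(−μ) μ^j/j! ≈ 0.4382.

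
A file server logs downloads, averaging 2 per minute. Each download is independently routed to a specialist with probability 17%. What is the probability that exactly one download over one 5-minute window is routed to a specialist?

0.3106

Thinning: the downloads that are routed to a specialist themselves form a Poisson process with rate 0.17 × 2 = 0.34 per minute.
Over the interval, μ = 0.34 × 5 = 1.7 (a 5-minute window = 5 minutes).
P(N = 1) = e^(−1.7) · 1.7^1/1! ≈ 0.3106.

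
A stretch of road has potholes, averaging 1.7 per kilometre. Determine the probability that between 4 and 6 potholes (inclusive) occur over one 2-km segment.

0.3838

Over the interval, μ = 1.7 × 2 = 3.4 (a 2-km segment = 2 kilometres).
P(4 ≤ N ≤ 6) = Σ_{j=4}^{6} e^(−3.4) · 3.4^j/j! ≈ 0.3838.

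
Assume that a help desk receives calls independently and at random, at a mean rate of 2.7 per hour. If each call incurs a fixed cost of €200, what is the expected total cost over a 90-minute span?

E[N] = 2.7 × 1.5 = 4.05 (a 90-minute span = 1.5 hours); E[cost] = 4.05 × €200 = €810.

€810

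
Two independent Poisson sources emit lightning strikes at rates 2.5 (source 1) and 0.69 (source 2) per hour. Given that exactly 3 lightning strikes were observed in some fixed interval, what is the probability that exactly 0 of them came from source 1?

Given the total, each event is independently from source 1 with probability p = λ_1/(λ_1+λ_2) = 2.5/3.19 ≈ 0.7837.
So K ~ Binomial(3, 2.5/3.19): P(K = 0) = C(3,0) · (2.5/3.19)^0 · (0.69/3.19)^3 ≈ 0.0101.

0.0101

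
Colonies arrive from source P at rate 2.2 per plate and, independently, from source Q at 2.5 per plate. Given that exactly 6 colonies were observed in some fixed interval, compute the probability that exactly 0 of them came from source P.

Given the total, each event is independently from source P with probability p = λ_P/(λ_P+λ_Q) = 2.2/4.7 ≈ 0.4681.
So K ~ Binomial(6, 2.2/4.7): P(K = 0) = C(6,0) · (2.2/4.7)^0 · (2.5/4.7)^6 ≈ 0.0226.

0.0226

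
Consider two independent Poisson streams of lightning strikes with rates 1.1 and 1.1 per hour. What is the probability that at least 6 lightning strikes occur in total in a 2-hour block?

0.2801

Independent Poisson processes superpose: combined rate λ = 1.1 + 1.1 = 2.2 per hour.
Over the interval, μ = 2.2 × 2 = 4.4 (a 2-hour block = 2 hours).
P(N ≥ 6) = 1 − P(N ≤ 5) ≈ 0.2801.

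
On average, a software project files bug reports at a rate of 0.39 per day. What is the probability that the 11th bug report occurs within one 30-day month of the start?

Over the interval, μ = 0.39 × 30 = 11.7 (a 30-day month = 30 days).
The 11th arrival falls in the interval iff at least 11 events occur there: P(S_11 ≤ t) = P(N ≥ 11) = 1 − P(N ≤ 10) ≈ 0.6206.

0.6206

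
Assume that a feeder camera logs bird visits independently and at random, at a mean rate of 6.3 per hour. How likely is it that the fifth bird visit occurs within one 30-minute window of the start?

0.2105

Over the interval, μ = 6.3 × 0.5 = 3.15 (a 30-minute window = 0.5 hours).
The fifth arrival falls in the interval iff at least 5 events occur there: P(S_5 ≤ t) = P(N ≥ 5) = 1 − P(N ≤ 4) ≈ 0.2105.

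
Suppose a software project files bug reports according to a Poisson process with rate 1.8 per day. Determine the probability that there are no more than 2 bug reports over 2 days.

Over the interval, μ = 1.8 × 2 = 3.6 (2 days).
P(N ≤ 2) = Σ_{j=0}^{2} e^(−μ) μ^j/j! ≈ 0.3027.

0.3027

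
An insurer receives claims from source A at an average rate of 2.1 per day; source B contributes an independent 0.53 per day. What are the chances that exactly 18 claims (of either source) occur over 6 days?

Independent Poisson processes superpose: combined rate λ = 2.1 + 0.53 = 2.63 per day.
Over the interval, μ = 2.63 × 6 = 15.78 (6 days).
P(N = 18) = e^(−15.78) · 15.78^18/18! ≈ 0.0806.

0.0806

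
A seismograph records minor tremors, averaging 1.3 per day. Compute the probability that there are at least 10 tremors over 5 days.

Over the interval, μ = 1.3 × 5 = 6.5 (5 days).
P(N ≥ 10) = 1 − P(N ≤ 9) = 1 − Σ_{j=0}^{9} e^(−μ) μ^j/j! ≈ 0.1226.

0.1226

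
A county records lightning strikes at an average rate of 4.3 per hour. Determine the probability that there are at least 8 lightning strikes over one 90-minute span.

0.3199

Over the interval, μ = 4.3 × 1.5 = 6.45 (a 90-minute span = 1.5 hours).
P(N ≥ 8) = 1 − P(N ≤ 7) = 1 − Σ_{j=0}^{7} e^(−μ) μ^j/j! ≈ 0.3199.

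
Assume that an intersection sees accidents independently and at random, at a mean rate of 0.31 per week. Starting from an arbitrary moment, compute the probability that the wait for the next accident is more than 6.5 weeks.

The wait for the next event is exponential with rate λ = 0.31 per week.
P(T > 6.5) = e^(−λt) = e^(−0.31 × 6.5) = e^(−2.015) ≈ 0.1333.

0.1333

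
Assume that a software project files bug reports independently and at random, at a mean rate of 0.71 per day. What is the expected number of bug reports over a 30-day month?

E[N] = λt = 0.71 × 30 = 21.3 (a 30-day month = 30 days).

21.3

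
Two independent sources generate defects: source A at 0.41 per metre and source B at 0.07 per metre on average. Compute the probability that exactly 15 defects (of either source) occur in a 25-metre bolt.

0.0724

Independent Poisson processes superpose: combined rate λ = 0.41 + 0.07 = 0.48 per metre.
Over the interval, μ = 0.48 × 25 = 12 (a 25-metre bolt = 25 metres).
P(N = 15) = e^(−12) · 12^15/15! ≈ 0.0724.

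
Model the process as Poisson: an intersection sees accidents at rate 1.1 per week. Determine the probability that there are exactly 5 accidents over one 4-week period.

Over the interval, μ = 1.1 × 4 = 4.4 (a 4-week period = 4 weeks).
P(N = 5) = e^(−μ) μ^5/5! = e^(−4.4) · 4.4^5/120 ≈ 0.1687.

0.1687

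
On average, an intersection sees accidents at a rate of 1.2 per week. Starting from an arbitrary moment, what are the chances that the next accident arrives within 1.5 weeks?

0.8347

Inter-arrival times are exponential with rate λ = 1.2 per week.
P(T ≤ 1.5) = 1 − e^(−λt) = 1 − e^(−1.2 × 1.5) = 1 − e^(−1.8) ≈ 0.8347.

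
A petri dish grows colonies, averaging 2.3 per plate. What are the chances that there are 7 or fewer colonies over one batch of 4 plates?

Over the interval, μ = 2.3 × 4 = 9.2 (a batch of 4 plates = 4 plates).
P(N ≤ 7) = Σ_{j=0}^{7} e^(−μ) μ^j/j! ≈ 0.3010.

0.3010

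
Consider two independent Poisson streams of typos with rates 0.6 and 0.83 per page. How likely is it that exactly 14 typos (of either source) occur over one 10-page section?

Independent Poisson processes superpose: combined rate λ = 0.6 + 0.83 = 1.43 per page.
Over the interval, μ = 1.43 × 10 = 14.3 (a 10-page section = 10 pages).
P(N = 14) = e^(−14.3) · 14.3^14/14! ≈ 0.1057.

0.1057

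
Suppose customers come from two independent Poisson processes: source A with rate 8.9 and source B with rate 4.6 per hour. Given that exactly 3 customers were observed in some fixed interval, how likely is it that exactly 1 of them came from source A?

0.2296

Given the total, each event is independently from source A with probability p = λ_A/(λ_A+λ_B) = 8.9/13.5 ≈ 0.6593.
So K ~ Binomial(3, 8.9/13.5): P(K = 1) = C(3,1) · (8.9/13.5)^1 · (4.6/13.5)^2 ≈ 0.2296.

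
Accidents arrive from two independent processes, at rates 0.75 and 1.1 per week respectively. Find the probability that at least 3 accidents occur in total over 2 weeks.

Independent Poisson processes superpose: combined rate λ = 0.75 + 1.1 = 1.85 per week.
Over the interval, μ = 1.85 × 2 = 3.7 (2 weeks).
P(N ≥ 3) = 1 − P(N ≤ 2) ≈ 0.7146.

0.7146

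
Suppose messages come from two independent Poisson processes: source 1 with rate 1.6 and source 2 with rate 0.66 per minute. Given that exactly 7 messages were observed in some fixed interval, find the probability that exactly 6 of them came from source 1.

Given the total, each event is independently from source 1 with probability p = λ_1/(λ_1+λ_2) = 1.6/2.26 ≈ 0.7080.
So K ~ Binomial(7, 1.6/2.26): P(K = 6) = C(7,6) · (1.6/2.26)^6 · (0.66/2.26)^1 ≈ 0.2574.

0.2574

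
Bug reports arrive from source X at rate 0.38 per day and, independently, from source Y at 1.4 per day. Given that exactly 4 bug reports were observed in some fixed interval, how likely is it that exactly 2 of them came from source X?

0.1692

Given the total, each event is independently from source X with probability p = λ_X/(λ_X+λ_Y) = 0.38/1.78 ≈ 0.2135.
So K ~ Binomial(4, 0.38/1.78): P(K = 2) = C(4,2) · (0.38/1.78)^2 · (1.4/1.78)^2 ≈ 0.1692.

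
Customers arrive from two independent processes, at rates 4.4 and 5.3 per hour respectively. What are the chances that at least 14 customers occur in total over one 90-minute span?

0.5925

Independent Poisson processes superpose: combined rate λ = 4.4 + 5.3 = 9.7 per hour.
Over the interval, μ = 9.7 × 1.5 = 14.55 (a 90-minute span = 1.5 hours).
P(N ≥ 14) = 1 − P(N ≤ 13) ≈ 0.5925.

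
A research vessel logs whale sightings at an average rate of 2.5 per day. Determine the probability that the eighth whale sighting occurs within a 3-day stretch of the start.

0.4754

Over the interval, μ = 2.5 × 3 = 7.5 (a 3-day stretch = 3 days).
The eighth arrival falls in the interval iff at least 8 events occur there: P(S_8 ≤ t) = P(N ≥ 8) = 1 − P(N ≤ 7) ≈ 0.4754.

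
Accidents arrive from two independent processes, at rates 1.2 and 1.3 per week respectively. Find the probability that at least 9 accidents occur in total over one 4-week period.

0.6672

Independent Poisson processes superpose: combined rate λ = 1.2 + 1.3 = 2.5 per week.
Over the interval, μ = 2.5 × 4 = 10 (a 4-week period = 4 weeks).
P(N ≥ 9) = 1 − P(N ≤ 8) ≈ 0.6672.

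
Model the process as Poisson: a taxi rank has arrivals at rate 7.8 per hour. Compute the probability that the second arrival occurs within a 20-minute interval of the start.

0.7326

Over the interval, μ = 7.8 × 1/3 = 2.6 (a 20-minute interval = 1/3 hours).
The second arrival falls in the interval iff at least 2 events occur there: P(S_2 ≤ t) = P(N ≥ 2) = 1 − P(N ≤ 1) ≈ 0.7326.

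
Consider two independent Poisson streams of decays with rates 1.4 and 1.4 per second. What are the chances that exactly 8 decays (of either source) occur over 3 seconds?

0.1382

Independent Poisson processes superpose: combined rate λ = 1.4 + 1.4 = 2.8 per second.
Over the interval, μ = 2.8 × 3 = 8.4 (3 seconds).
P(N = 8) = e^(−8.4) · 8.4^8/8! ≈ 0.1382.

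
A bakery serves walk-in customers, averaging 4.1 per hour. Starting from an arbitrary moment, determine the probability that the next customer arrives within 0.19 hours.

0.5411

Inter-arrival times are exponential with rate λ = 4.1 per hour.
P(T ≤ 0.19) = 1 − e^(−λt) = 1 − e^(−4.1 × 0.19) = 1 − e^(−0.779) ≈ 0.5411.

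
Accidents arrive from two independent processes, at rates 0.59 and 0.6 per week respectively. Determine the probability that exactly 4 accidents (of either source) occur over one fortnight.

Independent Poisson processes superpose: combined rate λ = 0.59 + 0.6 = 1.19 per week.
Over the interval, μ = 1.19 × 2 = 2.38 (a fortnight = 2 weeks).
P(N = 4) = e^(−2.38) · 2.38^4/4! ≈ 0.1237.

0.1237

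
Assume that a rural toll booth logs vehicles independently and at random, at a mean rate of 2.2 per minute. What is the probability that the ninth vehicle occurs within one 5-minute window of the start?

0.7680

Over the interval, μ = 2.2 × 5 = 11 (a 5-minute window = 5 minutes).
The ninth arrival falls in the interval iff at least 9 events occur there: P(S_9 ≤ t) = P(N ≥ 9) = 1 − P(N ≤ 8) ≈ 0.7680.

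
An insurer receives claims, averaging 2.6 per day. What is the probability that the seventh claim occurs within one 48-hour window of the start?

Over the interval, μ = 2.6 × 2 = 5.2 (a 48-hour window = 2 days).
The seventh arrival falls in the interval iff at least 7 events occur there: P(S_7 ≤ t) = P(N ≥ 7) = 1 − P(N ≤ 6) ≈ 0.2676.

0.2676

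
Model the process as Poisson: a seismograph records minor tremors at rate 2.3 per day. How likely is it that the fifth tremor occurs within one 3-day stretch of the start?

0.8177

Over the interval, μ = 2.3 × 3 = 6.9 (a 3-day stretch = 3 days).
The fifth arrival falls in the interval iff at least 5 events occur there: P(S_5 ≤ t) = P(N ≥ 5) = 1 − P(N ≤ 4) ≈ 0.8177.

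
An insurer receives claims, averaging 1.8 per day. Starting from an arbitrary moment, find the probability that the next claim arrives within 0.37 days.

Inter-arrival times are exponential with rate λ = 1.8 per day.
P(T ≤ 0.37) = 1 − e^(−λt) = 1 − e^(−1.8 × 0.37) = 1 − e^(−0.666) ≈ 0.4862.

0.4862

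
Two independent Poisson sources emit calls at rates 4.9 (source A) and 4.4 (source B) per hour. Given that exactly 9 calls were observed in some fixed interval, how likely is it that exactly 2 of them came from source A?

Given the total, each event is independently from source A with probability p = λ_A/(λ_A+λ_B) = 4.9/9.3 ≈ 0.5269.
So K ~ Binomial(9, 4.9/9.3): P(K = 2) = C(9,2) · (4.9/9.3)^2 · (4.4/9.3)^7 ≈ 0.0530.

0.0530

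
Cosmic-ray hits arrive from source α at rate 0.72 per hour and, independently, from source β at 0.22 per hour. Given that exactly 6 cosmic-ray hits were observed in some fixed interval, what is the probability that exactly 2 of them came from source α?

Given the total, each event is independently from source α with probability p = λ_α/(λ_α+λ_β) = 0.72/0.94 ≈ 0.7660.
So K ~ Binomial(6, 0.72/0.94): P(K = 2) = C(6,2) · (0.72/0.94)^2 · (0.22/0.94)^4 ≈ 0.0264.

0.0264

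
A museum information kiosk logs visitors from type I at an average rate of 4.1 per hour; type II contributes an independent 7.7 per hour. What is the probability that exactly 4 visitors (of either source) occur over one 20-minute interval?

Independent Poisson processes superpose: combined rate λ = 4.1 + 7.7 = 11.8 per hour.
Over the interval, μ = 11.8 × 1/3 ≈ 3.93333 (a 20-minute interval = 1/3 hours).
P(N = 4) = e^(−3.93333) · 3.93333^4/4! ≈ 0.1953.

0.1953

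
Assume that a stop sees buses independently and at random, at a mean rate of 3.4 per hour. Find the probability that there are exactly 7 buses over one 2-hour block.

0.1486

Over the interval, μ = 3.4 × 2 = 6.8 (a 2-hour block = 2 hours).
P(N = 7) = e^(−μ) μ^7/7! = e^(−6.8) · 6.8^7/5040 ≈ 0.1486.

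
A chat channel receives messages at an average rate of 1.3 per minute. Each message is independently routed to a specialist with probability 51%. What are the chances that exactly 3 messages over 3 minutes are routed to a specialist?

Thinning: the messages that are routed to a specialist themselves form a Poisson process with rate 0.51 × 1.3 = 0.663 per minute.
Over the interval, μ = 0.663 × 3 = 1.989 (3 minutes).
P(N = 3) = e^(−1.989) · 1.989^3/3! ≈ 0.1794.

0.1794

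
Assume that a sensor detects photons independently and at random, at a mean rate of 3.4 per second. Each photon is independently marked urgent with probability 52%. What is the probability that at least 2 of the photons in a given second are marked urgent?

0.5276

Thinning: the photons that are marked urgent themselves form a Poisson process with rate 0.52 × 3.4 = 1.768 per second.
So μ = 1.768.
P(N ≥ 2) = 1 − P(N ≤ 1) ≈ 0.5276.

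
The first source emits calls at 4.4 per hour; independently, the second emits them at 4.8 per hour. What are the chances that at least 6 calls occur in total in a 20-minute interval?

Independent Poisson processes superpose: combined rate λ = 4.4 + 4.8 = 9.2 per hour.
Over the interval, μ = 9.2 × 1/3 ≈ 3.06667 (a 20-minute interval = 1/3 hours).
P(N ≥ 6) = 1 − P(N ≤ 5) ≈ 0.0908.

0.0908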